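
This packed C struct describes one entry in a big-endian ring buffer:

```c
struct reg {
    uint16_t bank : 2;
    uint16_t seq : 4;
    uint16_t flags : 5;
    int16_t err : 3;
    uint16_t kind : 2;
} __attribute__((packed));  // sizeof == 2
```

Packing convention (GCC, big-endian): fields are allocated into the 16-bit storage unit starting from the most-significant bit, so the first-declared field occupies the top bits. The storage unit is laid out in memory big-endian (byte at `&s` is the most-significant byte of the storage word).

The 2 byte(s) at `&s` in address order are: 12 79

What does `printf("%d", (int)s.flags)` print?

19

[0]=0x12 [1]=0x79 (big-endian) → word 0x1279
bank [14+:2] = (word>>14) & 0x3 = 0
seq [10+:4] = (word>>10) & 0xf = 4
flags [5+:5] = (word>>5) & 0x1f = 19  ←
err [2+:3] = (word>>2) & 0x7 = 6
kind [0+:2] = (word>>0) & 0x3 = 1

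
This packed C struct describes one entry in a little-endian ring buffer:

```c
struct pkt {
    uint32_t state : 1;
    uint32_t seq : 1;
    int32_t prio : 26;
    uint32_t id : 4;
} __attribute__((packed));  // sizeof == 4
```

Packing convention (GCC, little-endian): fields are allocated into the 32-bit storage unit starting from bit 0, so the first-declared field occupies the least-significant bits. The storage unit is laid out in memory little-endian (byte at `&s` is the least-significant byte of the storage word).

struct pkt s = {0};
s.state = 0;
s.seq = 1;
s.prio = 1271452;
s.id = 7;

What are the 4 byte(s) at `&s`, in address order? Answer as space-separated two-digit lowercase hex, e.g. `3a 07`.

state:1 = 0 → 0x0 << 0 → word 0x00000000
seq:1 = 1 → 0x1 << 1 → word 0x00000002
prio:26 = 1271452 → 0x13669c << 2 → word 0x004d9a72
id:4 = 7 → 0x7 << 28 → word 0x704d9a72
word = 0x704d9a72 → little-endian bytes:
  [0]=0x72  [1]=0x9a  [2]=0x4d  [3]=0x70

72 9a 4d 70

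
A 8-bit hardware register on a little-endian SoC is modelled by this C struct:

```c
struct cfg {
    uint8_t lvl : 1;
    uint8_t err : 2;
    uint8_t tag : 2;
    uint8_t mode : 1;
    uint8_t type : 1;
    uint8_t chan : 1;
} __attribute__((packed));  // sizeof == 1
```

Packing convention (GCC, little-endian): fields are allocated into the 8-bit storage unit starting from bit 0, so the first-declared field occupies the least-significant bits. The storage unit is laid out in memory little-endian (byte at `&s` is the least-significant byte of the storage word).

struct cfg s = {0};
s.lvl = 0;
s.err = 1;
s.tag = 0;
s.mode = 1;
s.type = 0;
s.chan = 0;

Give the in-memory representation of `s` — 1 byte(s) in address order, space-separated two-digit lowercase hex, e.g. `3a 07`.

lvl (1b) val=0 bits=0x0 at bit 0: 0x00
err (2b) val=1 bits=0x1 at bit 1: 0x02
tag (2b) val=0 bits=0x0 at bit 3: 0x02
mode (1b) val=1 bits=0x1 at bit 5: 0x22
type (1b) val=0 bits=0x0 at bit 6: 0x22
chan (1b) val=0 bits=0x0 at bit 7: 0x22
word = 0x22 → little-endian bytes:
  [0]=0x22

22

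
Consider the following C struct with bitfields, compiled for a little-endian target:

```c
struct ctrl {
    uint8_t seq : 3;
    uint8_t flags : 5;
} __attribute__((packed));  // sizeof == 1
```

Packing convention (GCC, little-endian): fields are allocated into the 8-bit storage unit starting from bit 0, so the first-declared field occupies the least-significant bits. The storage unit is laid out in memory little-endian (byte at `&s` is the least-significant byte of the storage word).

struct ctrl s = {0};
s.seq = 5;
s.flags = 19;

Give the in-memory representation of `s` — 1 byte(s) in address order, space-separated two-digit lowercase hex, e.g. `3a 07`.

9d

seq (3b) val=5 bits=0x5 at bit 0: 0x05
flags (5b) val=19 bits=0x13 at bit 3: 0x9d
word = 0x9d → little-endian bytes:
  [0]=0x9d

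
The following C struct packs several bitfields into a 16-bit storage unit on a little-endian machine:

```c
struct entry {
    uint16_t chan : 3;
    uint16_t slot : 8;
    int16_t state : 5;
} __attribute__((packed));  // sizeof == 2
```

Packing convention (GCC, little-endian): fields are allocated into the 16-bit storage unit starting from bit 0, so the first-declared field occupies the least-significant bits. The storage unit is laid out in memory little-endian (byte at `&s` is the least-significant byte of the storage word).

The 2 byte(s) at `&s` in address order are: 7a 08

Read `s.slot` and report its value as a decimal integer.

15

[0]=0x7a [1]=0x08 (little-endian) → word 0x087a
chan [0+:3] = (word>>0) & 0x7 = 2
slot [3+:8] = (word>>3) & 0xff = 15  ←
state [11+:5] = (word>>11) & 0x1f = 1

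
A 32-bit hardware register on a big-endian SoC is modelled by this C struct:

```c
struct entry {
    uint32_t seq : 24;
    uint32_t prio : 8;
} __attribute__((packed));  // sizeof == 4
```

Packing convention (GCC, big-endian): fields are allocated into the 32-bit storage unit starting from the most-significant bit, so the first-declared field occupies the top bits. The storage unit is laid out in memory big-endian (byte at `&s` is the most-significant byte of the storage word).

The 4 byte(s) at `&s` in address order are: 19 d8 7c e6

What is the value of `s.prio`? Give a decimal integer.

[0]=0x19 [1]=0xd8 [2]=0x7c [3]=0xe6 (big-endian) → word 0x19d87ce6
seq [8+:24] = (word>>8) & 0xffffff = 1693820
prio [0+:8] = (word>>0) & 0xff = 230  ←

230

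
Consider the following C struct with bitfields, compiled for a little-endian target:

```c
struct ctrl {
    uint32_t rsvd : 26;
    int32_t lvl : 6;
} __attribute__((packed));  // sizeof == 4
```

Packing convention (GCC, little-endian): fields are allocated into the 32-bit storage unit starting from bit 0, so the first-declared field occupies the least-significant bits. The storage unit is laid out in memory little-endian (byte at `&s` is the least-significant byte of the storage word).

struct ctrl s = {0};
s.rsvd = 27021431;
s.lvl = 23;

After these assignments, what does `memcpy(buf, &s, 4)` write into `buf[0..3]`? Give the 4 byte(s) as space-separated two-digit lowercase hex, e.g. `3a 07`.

77 50 9c 5d

rsvd:26 = 27021431 → 0x19c5077 << 0 → word 0x019c5077
lvl:6 = 23 → 0x17 << 26 → word 0x5d9c5077
word = 0x5d9c5077 → little-endian bytes:
  [0]=0x77  [1]=0x50  [2]=0x9c  [3]=0x5d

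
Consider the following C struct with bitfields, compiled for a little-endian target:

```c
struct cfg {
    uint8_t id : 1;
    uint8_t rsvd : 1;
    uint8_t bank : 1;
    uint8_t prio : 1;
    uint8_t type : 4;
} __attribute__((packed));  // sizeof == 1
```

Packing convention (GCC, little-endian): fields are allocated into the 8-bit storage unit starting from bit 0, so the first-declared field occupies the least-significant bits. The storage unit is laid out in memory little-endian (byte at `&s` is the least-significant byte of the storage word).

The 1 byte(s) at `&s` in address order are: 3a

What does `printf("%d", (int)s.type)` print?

3

[0]=0x3a (little-endian) → word 0x3a
id [0+:1] = (word>>0) & 0x1 = 0
rsvd [1+:1] = (word>>1) & 0x1 = 1
bank [2+:1] = (word>>2) & 0x1 = 0
prio [3+:1] = (word>>3) & 0x1 = 1
type [4+:4] = (word>>4) & 0xf = 3  ←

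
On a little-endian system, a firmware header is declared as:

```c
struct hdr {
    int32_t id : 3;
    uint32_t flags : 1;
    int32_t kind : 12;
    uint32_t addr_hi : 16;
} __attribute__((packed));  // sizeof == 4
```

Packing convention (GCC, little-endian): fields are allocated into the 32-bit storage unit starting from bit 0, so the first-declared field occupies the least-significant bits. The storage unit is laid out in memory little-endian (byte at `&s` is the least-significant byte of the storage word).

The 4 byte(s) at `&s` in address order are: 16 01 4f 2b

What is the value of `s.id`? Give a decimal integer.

-2

[0]=0x16 [1]=0x01 [2]=0x4f [3]=0x2b (little-endian) → word 0x2b4f0116
id:3 @ bit 0 → (0x2b4f0116>>0)&0x7 = 0x6  ←
flags:1 @ bit 3 → (0x2b4f0116>>3)&0x1 = 0x0
kind:12 @ bit 4 → (0x2b4f0116>>4)&0xfff = 0x11
addr_hi:16 @ bit 16 → (0x2b4f0116>>16)&0xffff = 0x2b4f
id signed 3b, MSB=1: 6 - 8 = -2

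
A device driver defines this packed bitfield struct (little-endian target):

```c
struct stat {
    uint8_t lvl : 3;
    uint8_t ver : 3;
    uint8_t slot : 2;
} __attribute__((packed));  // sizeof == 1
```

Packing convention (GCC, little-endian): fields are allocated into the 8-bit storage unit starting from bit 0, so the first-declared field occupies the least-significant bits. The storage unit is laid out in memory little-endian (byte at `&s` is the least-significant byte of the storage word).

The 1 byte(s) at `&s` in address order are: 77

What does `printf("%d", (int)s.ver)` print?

6

[0]=0x77 (little-endian) → word 0x77
lvl [0+:3] = (word>>0) & 0x7 = 7
ver [3+:3] = (word>>3) & 0x7 = 6  ←
slot [6+:2] = (word>>6) & 0x3 = 1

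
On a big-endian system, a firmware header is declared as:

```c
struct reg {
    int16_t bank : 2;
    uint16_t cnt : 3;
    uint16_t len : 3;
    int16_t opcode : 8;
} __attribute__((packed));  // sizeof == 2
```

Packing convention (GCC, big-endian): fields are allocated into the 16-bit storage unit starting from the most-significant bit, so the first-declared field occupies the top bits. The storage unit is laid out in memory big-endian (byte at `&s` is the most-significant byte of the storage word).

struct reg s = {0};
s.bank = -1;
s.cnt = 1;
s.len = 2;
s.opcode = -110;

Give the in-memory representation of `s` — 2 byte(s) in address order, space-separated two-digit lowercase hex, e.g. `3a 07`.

bank:2 = -1 → 0x3 << 14 → word 0xc000
cnt:3 = 1 → 0x1 << 11 → word 0xc800
len:3 = 2 → 0x2 << 8 → word 0xca00
opcode:8 = -110 → 0x92 << 0 → word 0xca92
word = 0xca92 → big-endian bytes:
  [0]=0xca  [1]=0x92

ca 92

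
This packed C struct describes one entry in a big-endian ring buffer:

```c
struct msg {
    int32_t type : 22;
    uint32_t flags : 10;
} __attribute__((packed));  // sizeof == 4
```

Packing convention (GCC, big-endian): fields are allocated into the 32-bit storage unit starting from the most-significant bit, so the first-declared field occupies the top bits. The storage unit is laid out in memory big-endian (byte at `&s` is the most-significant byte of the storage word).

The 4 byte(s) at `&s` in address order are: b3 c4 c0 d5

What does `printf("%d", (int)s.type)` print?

[0]=0xb3 [1]=0xc4 [2]=0xc0 [3]=0xd5 (big-endian) → word 0xb3c4c0d5
type [10+:22] = (word>>10) & 0x3fffff = 2945328  ←
flags [0+:10] = (word>>0) & 0x3ff = 213
type signed 22b, MSB=1: 2945328 - 4194304 = -1248976

-1248976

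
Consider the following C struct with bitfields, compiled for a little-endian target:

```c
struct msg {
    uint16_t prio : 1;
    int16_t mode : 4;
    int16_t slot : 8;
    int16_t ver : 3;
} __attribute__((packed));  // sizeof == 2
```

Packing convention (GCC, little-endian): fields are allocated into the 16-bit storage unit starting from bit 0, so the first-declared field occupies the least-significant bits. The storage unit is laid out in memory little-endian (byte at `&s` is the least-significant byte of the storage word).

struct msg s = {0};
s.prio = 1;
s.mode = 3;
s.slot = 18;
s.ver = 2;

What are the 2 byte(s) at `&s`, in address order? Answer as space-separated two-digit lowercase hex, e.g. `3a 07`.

[0+:1] prio=1 & 0x1 = 0x1; word=0x0001
[1+:4] mode=3 & 0xf = 0x3; word=0x0007
[5+:8] slot=18 & 0xff = 0x12; word=0x0247
[13+:3] ver=2 & 0x7 = 0x2; word=0x4247
word = 0x4247 → little-endian bytes:
  [0]=0x47  [1]=0x42

47 42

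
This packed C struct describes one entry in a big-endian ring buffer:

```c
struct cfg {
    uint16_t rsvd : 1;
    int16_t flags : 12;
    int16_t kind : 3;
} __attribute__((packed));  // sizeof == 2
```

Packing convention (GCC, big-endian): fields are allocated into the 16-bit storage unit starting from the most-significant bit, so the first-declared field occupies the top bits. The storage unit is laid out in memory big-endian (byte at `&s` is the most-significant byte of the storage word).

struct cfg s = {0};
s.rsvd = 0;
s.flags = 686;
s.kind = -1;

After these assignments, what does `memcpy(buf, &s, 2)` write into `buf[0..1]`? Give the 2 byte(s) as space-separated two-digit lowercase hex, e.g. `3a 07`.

rsvd (1b) val=0 bits=0x0 at bit 15: 0x0000
flags (12b) val=686 bits=0x2ae at bit 3: 0x1570
kind (3b) val=-1 bits=0x7 at bit 0: 0x1577
word = 0x1577 → big-endian bytes:
  [0]=0x15  [1]=0x77

15 77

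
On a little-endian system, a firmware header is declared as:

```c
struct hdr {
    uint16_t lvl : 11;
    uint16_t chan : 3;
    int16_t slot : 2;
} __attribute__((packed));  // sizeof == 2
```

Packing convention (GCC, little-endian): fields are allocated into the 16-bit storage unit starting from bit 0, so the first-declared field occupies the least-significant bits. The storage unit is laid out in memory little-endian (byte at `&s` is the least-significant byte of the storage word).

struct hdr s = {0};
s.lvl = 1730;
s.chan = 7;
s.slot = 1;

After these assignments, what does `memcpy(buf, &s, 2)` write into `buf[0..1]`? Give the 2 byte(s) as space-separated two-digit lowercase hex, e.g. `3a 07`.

[0+:11] lvl=1730 & 0x7ff = 0x6c2; word=0x06c2
[11+:3] chan=7 & 0x7 = 0x7; word=0x3ec2
[14+:2] slot=1 & 0x3 = 0x1; word=0x7ec2
word = 0x7ec2 → little-endian bytes:
  [0]=0xc2  [1]=0x7e

c2 7e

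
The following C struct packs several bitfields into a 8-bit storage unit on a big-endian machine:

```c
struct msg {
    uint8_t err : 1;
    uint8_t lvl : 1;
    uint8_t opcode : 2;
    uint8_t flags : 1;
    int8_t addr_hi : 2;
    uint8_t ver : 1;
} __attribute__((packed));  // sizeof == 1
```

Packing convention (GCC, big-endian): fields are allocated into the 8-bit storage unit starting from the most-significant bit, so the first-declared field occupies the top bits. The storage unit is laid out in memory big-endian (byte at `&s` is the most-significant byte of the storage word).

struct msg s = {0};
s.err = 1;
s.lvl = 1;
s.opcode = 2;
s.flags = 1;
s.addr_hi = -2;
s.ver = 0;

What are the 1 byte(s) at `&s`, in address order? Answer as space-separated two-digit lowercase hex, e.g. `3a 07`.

[7+:1] err=1 & 0x1 = 0x1; word=0x80
[6+:1] lvl=1 & 0x1 = 0x1; word=0xc0
[4+:2] opcode=2 & 0x3 = 0x2; word=0xe0
[3+:1] flags=1 & 0x1 = 0x1; word=0xe8
[1+:2] addr_hi=-2 & 0x3 = 0x2; word=0xec
[0+:1] ver=0 & 0x1 = 0x0; word=0xec
word = 0xec → big-endian bytes:
  [0]=0xec

ec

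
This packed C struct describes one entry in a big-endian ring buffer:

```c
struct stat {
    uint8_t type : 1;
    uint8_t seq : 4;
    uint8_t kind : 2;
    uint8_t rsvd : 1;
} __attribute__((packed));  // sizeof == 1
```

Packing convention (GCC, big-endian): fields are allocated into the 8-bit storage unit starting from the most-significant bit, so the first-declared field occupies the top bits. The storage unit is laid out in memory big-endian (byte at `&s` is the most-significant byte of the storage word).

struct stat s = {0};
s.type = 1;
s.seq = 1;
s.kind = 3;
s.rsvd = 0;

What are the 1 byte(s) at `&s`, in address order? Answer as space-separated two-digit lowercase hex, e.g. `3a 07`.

type:1 = 1 → 0x1 << 7 → word 0x80
seq:4 = 1 → 0x1 << 3 → word 0x88
kind:2 = 3 → 0x3 << 1 → word 0x8e
rsvd:1 = 0 → 0x0 << 0 → word 0x8e
word = 0x8e → big-endian bytes:
  [0]=0x8e

8e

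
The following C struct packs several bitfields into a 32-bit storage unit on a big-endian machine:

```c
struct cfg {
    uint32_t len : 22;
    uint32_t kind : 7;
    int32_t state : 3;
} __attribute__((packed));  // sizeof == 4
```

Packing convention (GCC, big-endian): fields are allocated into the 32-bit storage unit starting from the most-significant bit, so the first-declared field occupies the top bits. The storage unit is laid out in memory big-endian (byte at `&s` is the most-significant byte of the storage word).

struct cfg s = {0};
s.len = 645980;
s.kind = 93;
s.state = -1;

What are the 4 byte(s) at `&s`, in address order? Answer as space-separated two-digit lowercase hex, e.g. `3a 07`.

len:22 = 645980 → 0x9db5c << 10 → word 0x276d7000
kind:7 = 93 → 0x5d << 3 → word 0x276d72e8
state:3 = -1 → 0x7 << 0 → word 0x276d72ef
word = 0x276d72ef → big-endian bytes:
  [0]=0x27  [1]=0x6d  [2]=0x72  [3]=0xef

27 6d 72 ef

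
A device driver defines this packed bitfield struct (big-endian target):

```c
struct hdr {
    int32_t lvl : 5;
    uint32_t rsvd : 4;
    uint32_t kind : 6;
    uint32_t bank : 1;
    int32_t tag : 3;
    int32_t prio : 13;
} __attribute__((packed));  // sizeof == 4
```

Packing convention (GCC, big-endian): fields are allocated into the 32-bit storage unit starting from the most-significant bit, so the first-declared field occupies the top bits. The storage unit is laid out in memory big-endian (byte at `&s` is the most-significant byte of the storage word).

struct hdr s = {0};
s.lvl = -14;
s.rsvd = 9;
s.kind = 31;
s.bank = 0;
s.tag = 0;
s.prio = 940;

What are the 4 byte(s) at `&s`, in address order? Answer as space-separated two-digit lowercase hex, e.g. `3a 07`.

94 be 03 ac

lvl:5 = -14 → 0x12 << 27 → word 0x90000000
rsvd:4 = 9 → 0x9 << 23 → word 0x94800000
kind:6 = 31 → 0x1f << 17 → word 0x94be0000
bank:1 = 0 → 0x0 << 16 → word 0x94be0000
tag:3 = 0 → 0x0 << 13 → word 0x94be0000
prio:13 = 940 → 0x3ac << 0 → word 0x94be03ac
word = 0x94be03ac → big-endian bytes:
  [0]=0x94  [1]=0xbe  [2]=0x03  [3]=0xac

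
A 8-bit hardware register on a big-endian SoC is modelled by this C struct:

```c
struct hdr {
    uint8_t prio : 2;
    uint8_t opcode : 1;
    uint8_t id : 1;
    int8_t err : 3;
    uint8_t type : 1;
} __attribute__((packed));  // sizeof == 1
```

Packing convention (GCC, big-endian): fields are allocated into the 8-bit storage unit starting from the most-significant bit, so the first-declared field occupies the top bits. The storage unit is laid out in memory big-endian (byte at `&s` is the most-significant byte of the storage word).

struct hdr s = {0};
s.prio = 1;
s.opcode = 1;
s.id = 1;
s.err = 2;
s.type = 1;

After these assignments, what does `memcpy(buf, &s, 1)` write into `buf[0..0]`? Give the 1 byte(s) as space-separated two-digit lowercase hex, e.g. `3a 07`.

75

prio (2b) val=1 bits=0x1 at bit 6: 0x40
opcode (1b) val=1 bits=0x1 at bit 5: 0x60
id (1b) val=1 bits=0x1 at bit 4: 0x70
err (3b) val=2 bits=0x2 at bit 1: 0x74
type (1b) val=1 bits=0x1 at bit 0: 0x75
word = 0x75 → big-endian bytes:
  [0]=0x75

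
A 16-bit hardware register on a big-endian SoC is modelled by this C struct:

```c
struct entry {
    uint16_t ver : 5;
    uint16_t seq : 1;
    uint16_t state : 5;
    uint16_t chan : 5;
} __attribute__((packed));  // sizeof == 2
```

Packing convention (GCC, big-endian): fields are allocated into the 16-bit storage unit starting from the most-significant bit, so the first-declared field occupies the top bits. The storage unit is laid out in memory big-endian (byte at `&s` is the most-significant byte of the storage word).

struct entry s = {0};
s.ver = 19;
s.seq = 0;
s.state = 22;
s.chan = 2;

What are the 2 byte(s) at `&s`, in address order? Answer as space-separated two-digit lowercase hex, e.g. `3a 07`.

[11+:5] ver=19 & 0x1f = 0x13; word=0x9800
[10+:1] seq=0 & 0x1 = 0x0; word=0x9800
[5+:5] state=22 & 0x1f = 0x16; word=0x9ac0
[0+:5] chan=2 & 0x1f = 0x2; word=0x9ac2
word = 0x9ac2 → big-endian bytes:
  [0]=0x9a  [1]=0xc2

9a c2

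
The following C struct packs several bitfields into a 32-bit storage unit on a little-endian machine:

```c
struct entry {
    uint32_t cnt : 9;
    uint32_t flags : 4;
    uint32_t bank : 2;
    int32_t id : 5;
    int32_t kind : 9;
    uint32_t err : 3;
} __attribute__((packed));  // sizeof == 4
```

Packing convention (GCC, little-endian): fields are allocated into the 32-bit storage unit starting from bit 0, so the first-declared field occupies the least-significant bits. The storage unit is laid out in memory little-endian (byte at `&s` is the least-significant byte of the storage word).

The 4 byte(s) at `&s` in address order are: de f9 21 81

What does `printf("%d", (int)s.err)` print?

[0]=0xde [1]=0xf9 [2]=0x21 [3]=0x81 (little-endian) → word 0x8121f9de
cnt:9 @ bit 0 → (0x8121f9de>>0)&0x1ff = 0x1de
flags:4 @ bit 9 → (0x8121f9de>>9)&0xf = 0xc
bank:2 @ bit 13 → (0x8121f9de>>13)&0x3 = 0x3
id:5 @ bit 15 → (0x8121f9de>>15)&0x1f = 0x3
kind:9 @ bit 20 → (0x8121f9de>>20)&0x1ff = 0x12
err:3 @ bit 29 → (0x8121f9de>>29)&0x7 = 0x4  ←

4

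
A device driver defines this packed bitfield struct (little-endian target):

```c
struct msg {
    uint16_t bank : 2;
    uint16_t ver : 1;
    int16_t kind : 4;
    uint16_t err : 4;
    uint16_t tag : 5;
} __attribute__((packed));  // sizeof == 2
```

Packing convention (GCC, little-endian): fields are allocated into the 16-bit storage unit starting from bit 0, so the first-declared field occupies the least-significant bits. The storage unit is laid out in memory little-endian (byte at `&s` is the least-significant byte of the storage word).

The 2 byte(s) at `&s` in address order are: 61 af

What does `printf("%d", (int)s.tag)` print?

[0]=0x61 [1]=0xaf (little-endian) → word 0xaf61
bank:2 @ bit 0 → (0xaf61>>0)&0x3 = 0x1
ver:1 @ bit 2 → (0xaf61>>2)&0x1 = 0x0
kind:4 @ bit 3 → (0xaf61>>3)&0xf = 0xc
err:4 @ bit 7 → (0xaf61>>7)&0xf = 0xe
tag:5 @ bit 11 → (0xaf61>>11)&0x1f = 0x15  ←

21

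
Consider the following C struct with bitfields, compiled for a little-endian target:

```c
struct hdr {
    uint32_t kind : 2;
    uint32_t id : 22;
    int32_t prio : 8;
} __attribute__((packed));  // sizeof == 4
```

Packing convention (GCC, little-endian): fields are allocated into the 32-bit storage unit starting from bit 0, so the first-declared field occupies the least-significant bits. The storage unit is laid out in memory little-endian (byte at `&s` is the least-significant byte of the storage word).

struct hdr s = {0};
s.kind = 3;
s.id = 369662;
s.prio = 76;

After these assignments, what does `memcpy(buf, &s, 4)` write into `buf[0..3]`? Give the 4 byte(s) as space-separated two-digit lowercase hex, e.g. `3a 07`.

fb 8f 16 4c

kind:2 = 3 → 0x3 << 0 → word 0x00000003
id:22 = 369662 → 0x5a3fe << 2 → word 0x00168ffb
prio:8 = 76 → 0x4c << 24 → word 0x4c168ffb
word = 0x4c168ffb → little-endian bytes:
  [0]=0xfb  [1]=0x8f  [2]=0x16  [3]=0x4c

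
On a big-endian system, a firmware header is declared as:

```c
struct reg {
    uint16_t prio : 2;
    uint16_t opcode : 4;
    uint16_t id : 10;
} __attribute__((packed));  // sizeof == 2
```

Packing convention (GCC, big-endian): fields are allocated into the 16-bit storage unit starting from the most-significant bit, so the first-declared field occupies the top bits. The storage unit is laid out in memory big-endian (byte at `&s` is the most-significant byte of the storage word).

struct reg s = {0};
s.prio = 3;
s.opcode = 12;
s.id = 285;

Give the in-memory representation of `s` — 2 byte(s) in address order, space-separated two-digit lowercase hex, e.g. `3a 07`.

prio (2b) val=3 bits=0x3 at bit 14: 0xc000
opcode (4b) val=12 bits=0xc at bit 10: 0xf000
id (10b) val=285 bits=0x11d at bit 0: 0xf11d
word = 0xf11d → big-endian bytes:
  [0]=0xf1  [1]=0x1d

f1 1d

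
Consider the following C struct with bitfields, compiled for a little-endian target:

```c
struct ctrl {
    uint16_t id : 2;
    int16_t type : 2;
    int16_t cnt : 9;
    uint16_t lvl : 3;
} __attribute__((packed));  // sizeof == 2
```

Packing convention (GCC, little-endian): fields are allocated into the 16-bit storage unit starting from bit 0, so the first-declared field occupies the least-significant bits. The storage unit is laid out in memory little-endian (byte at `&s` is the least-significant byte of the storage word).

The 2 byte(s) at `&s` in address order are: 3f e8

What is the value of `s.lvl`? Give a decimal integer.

[0]=0x3f [1]=0xe8 (little-endian) → word 0xe83f
id [0+:2] = (word>>0) & 0x3 = 3
type [2+:2] = (word>>2) & 0x3 = 3
cnt [4+:9] = (word>>4) & 0x1ff = 131
lvl [13+:3] = (word>>13) & 0x7 = 7  ←

7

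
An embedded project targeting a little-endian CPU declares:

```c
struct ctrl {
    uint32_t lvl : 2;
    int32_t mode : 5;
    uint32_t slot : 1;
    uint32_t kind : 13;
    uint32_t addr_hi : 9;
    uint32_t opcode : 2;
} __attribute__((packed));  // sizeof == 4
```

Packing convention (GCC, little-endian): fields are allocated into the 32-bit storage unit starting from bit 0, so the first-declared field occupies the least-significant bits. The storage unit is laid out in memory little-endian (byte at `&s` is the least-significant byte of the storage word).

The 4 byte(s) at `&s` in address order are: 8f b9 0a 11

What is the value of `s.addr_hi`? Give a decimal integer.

[0]=0x8f [1]=0xb9 [2]=0x0a [3]=0x11 (little-endian) → word 0x110ab98f
lvl:2 @ bit 0 → (0x110ab98f>>0)&0x3 = 0x3
mode:5 @ bit 2 → (0x110ab98f>>2)&0x1f = 0x3
slot:1 @ bit 7 → (0x110ab98f>>7)&0x1 = 0x1
kind:13 @ bit 8 → (0x110ab98f>>8)&0x1fff = 0xab9
addr_hi:9 @ bit 21 → (0x110ab98f>>21)&0x1ff = 0x88  ←
opcode:2 @ bit 30 → (0x110ab98f>>30)&0x3 = 0x0

136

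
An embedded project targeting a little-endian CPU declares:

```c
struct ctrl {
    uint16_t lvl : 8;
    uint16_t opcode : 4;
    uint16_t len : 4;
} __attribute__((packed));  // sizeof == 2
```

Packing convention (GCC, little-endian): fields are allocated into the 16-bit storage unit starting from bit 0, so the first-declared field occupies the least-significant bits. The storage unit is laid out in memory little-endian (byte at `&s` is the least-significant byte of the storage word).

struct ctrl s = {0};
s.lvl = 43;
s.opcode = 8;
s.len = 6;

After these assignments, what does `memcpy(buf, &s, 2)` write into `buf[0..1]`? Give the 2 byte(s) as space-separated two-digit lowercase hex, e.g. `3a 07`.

2b 68

lvl:8 = 43 → 0x2b << 0 → word 0x002b
opcode:4 = 8 → 0x8 << 8 → word 0x082b
len:4 = 6 → 0x6 << 12 → word 0x682b
word = 0x682b → little-endian bytes:
  [0]=0x2b  [1]=0x68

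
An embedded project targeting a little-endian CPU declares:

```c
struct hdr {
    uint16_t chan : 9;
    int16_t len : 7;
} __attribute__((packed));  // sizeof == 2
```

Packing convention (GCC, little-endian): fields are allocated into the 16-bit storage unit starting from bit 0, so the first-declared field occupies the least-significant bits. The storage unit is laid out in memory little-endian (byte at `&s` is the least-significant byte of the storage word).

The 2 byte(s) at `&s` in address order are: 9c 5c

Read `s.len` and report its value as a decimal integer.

[0]=0x9c [1]=0x5c (little-endian) → word 0x5c9c
chan [0+:9] = (word>>0) & 0x1ff = 156
len [9+:7] = (word>>9) & 0x7f = 46  ←
len signed 7b, MSB=0: value = 46

46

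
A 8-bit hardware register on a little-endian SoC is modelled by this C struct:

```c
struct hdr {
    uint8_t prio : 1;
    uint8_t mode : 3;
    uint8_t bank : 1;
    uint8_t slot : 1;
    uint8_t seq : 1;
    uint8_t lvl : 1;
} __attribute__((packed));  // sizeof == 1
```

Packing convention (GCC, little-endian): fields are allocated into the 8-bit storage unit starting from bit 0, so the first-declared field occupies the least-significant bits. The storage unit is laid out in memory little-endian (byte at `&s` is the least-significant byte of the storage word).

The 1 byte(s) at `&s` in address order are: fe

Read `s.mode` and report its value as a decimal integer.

[0]=0xfe (little-endian) → word 0xfe
prio [0+:1] = (word>>0) & 0x1 = 0
mode [1+:3] = (word>>1) & 0x7 = 7  ←
bank [4+:1] = (word>>4) & 0x1 = 1
slot [5+:1] = (word>>5) & 0x1 = 1
seq [6+:1] = (word>>6) & 0x1 = 1
lvl [7+:1] = (word>>7) & 0x1 = 1

7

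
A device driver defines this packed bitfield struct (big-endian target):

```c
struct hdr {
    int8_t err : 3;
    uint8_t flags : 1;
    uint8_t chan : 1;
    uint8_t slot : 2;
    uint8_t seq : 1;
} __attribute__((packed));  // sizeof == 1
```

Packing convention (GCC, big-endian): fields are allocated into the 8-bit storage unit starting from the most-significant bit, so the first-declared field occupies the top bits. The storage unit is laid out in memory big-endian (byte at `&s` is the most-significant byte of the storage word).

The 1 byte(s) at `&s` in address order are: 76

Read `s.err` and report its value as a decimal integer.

3

[0]=0x76 (big-endian) → word 0x76
err [5+:3] = (word>>5) & 0x7 = 3  ←
flags [4+:1] = (word>>4) & 0x1 = 1
chan [3+:1] = (word>>3) & 0x1 = 0
slot [1+:2] = (word>>1) & 0x3 = 3
seq [0+:1] = (word>>0) & 0x1 = 0
err signed 3b, MSB=0: value = 3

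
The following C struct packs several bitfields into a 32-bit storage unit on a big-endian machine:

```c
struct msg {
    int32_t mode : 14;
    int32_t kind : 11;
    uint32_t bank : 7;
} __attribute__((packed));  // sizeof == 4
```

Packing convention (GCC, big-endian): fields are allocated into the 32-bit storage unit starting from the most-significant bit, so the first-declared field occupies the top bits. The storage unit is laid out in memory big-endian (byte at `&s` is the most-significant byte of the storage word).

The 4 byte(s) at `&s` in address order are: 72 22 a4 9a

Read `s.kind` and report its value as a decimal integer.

-695

[0]=0x72 [1]=0x22 [2]=0xa4 [3]=0x9a (big-endian) → word 0x7222a49a
mode [18+:14] = (word>>18) & 0x3fff = 7304
kind [7+:11] = (word>>7) & 0x7ff = 1353  ←
bank [0+:7] = (word>>0) & 0x7f = 26
kind signed 11b, MSB=1: 1353 - 2048 = -695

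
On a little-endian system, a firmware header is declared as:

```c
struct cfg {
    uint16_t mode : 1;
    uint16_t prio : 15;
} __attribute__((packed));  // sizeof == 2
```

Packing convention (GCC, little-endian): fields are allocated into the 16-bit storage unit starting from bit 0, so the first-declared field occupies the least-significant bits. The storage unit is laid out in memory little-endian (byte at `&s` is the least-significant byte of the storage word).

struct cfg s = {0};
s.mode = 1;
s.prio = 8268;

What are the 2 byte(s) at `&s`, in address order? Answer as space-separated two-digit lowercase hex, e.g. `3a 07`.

[0+:1] mode=1 & 0x1 = 0x1; word=0x0001
[1+:15] prio=8268 & 0x7fff = 0x204c; word=0x4099
word = 0x4099 → little-endian bytes:
  [0]=0x99  [1]=0x40

99 40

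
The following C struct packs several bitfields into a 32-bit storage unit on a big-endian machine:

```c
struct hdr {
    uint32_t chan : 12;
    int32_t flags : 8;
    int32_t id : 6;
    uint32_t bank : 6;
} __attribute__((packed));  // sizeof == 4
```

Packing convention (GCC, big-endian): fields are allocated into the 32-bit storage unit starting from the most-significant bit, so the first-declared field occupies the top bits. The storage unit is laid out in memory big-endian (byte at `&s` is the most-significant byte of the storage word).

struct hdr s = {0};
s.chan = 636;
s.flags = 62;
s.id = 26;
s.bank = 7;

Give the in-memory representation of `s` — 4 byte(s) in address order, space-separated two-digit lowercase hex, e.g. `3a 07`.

chan:12 = 636 → 0x27c << 20 → word 0x27c00000
flags:8 = 62 → 0x3e << 12 → word 0x27c3e000
id:6 = 26 → 0x1a << 6 → word 0x27c3e680
bank:6 = 7 → 0x7 << 0 → word 0x27c3e687
word = 0x27c3e687 → big-endian bytes:
  [0]=0x27  [1]=0xc3  [2]=0xe6  [3]=0x87

27 c3 e6 87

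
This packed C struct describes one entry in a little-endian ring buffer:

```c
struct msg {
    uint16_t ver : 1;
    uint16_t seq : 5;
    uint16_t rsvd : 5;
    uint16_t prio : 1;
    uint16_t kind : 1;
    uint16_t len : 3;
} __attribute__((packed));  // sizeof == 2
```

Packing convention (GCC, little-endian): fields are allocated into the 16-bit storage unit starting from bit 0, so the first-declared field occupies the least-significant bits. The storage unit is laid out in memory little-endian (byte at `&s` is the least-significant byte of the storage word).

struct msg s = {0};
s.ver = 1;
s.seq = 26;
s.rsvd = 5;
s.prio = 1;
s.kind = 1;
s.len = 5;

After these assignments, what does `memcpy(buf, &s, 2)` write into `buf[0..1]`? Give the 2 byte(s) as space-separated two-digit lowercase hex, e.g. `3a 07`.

75 b9

ver:1 = 1 → 0x1 << 0 → word 0x0001
seq:5 = 26 → 0x1a << 1 → word 0x0035
rsvd:5 = 5 → 0x5 << 6 → word 0x0175
prio:1 = 1 → 0x1 << 11 → word 0x0975
kind:1 = 1 → 0x1 << 12 → word 0x1975
len:3 = 5 → 0x5 << 13 → word 0xb975
word = 0xb975 → little-endian bytes:
  [0]=0x75  [1]=0xb9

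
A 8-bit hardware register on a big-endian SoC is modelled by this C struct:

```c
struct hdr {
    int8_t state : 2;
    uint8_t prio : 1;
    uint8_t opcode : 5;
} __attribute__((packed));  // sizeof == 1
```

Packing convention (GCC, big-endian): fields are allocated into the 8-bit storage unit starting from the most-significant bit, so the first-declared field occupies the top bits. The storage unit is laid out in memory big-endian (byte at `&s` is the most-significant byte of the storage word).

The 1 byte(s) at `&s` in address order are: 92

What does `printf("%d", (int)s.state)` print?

[0]=0x92 (big-endian) → word 0x92
state [6+:2] = (word>>6) & 0x3 = 2  ←
prio [5+:1] = (word>>5) & 0x1 = 0
opcode [0+:5] = (word>>0) & 0x1f = 18
state signed 2b, MSB=1: 2 - 4 = -2

-2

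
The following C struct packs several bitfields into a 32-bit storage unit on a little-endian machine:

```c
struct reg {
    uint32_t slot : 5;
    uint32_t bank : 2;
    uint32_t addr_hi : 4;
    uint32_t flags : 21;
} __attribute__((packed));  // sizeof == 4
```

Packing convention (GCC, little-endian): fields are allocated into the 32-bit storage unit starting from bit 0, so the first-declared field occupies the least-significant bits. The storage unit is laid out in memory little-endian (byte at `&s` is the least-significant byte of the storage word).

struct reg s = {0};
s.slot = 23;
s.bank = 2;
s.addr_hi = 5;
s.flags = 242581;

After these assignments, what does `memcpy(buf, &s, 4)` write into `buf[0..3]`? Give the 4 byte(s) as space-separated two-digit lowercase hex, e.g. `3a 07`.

slot (5b) val=23 bits=0x17 at bit 0: 0x00000017
bank (2b) val=2 bits=0x2 at bit 5: 0x00000057
addr_hi (4b) val=5 bits=0x5 at bit 7: 0x000002d7
flags (21b) val=242581 bits=0x3b395 at bit 11: 0x1d9caad7
word = 0x1d9caad7 → little-endian bytes:
  [0]=0xd7  [1]=0xaa  [2]=0x9c  [3]=0x1d

d7 aa 9c 1d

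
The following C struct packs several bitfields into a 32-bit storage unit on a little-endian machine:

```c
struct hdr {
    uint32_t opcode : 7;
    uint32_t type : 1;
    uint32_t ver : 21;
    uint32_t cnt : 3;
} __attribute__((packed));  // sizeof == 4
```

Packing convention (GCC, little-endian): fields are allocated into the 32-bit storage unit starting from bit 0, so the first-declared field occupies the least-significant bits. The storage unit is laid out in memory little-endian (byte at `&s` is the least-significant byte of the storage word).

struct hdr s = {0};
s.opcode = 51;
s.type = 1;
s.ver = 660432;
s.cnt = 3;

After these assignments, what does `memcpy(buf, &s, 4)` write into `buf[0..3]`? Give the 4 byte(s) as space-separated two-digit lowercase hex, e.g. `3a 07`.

[0+:7] opcode=51 & 0x7f = 0x33; word=0x00000033
[7+:1] type=1 & 0x1 = 0x1; word=0x000000b3
[8+:21] ver=660432 & 0x1fffff = 0xa13d0; word=0x0a13d0b3
[29+:3] cnt=3 & 0x7 = 0x3; word=0x6a13d0b3
word = 0x6a13d0b3 → little-endian bytes:
  [0]=0xb3  [1]=0xd0  [2]=0x13  [3]=0x6a

b3 d0 13 6a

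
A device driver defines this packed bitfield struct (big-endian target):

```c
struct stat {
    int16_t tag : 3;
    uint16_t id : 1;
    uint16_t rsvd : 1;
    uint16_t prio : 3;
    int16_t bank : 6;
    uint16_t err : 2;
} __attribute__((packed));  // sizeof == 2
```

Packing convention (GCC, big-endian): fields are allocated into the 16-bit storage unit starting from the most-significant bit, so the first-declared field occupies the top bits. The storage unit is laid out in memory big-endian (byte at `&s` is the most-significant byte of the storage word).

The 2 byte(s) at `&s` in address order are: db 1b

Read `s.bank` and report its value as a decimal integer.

6

[0]=0xdb [1]=0x1b (big-endian) → word 0xdb1b
tag:3 @ bit 13 → (0xdb1b>>13)&0x7 = 0x6
id:1 @ bit 12 → (0xdb1b>>12)&0x1 = 0x1
rsvd:1 @ bit 11 → (0xdb1b>>11)&0x1 = 0x1
prio:3 @ bit 8 → (0xdb1b>>8)&0x7 = 0x3
bank:6 @ bit 2 → (0xdb1b>>2)&0x3f = 0x6  ←
err:2 @ bit 0 → (0xdb1b>>0)&0x3 = 0x3
bank signed 6b, MSB=0: value = 6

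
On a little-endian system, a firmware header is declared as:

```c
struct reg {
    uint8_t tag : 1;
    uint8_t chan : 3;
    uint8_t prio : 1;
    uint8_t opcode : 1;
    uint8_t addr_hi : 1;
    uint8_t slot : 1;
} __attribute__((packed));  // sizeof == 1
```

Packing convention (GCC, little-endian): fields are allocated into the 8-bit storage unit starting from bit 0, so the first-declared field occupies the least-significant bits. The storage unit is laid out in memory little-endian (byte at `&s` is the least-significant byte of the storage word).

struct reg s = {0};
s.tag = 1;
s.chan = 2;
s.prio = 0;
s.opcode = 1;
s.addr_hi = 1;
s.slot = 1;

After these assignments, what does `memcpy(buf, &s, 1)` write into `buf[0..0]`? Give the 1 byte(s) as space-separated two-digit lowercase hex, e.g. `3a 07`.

e5

[0+:1] tag=1 & 0x1 = 0x1; word=0x01
[1+:3] chan=2 & 0x7 = 0x2; word=0x05
[4+:1] prio=0 & 0x1 = 0x0; word=0x05
[5+:1] opcode=1 & 0x1 = 0x1; word=0x25
[6+:1] addr_hi=1 & 0x1 = 0x1; word=0x65
[7+:1] slot=1 & 0x1 = 0x1; word=0xe5
word = 0xe5 → little-endian bytes:
  [0]=0xe5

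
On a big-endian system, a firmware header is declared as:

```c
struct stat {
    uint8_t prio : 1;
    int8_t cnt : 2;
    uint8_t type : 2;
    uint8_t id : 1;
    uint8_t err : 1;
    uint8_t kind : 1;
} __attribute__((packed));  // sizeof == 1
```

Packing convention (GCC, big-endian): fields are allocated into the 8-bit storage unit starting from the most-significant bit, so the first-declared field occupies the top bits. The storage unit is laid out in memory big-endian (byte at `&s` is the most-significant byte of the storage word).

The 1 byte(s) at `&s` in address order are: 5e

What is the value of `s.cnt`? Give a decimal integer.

-2

[0]=0x5e (big-endian) → word 0x5e
prio:1 @ bit 7 → (0x5e>>7)&0x1 = 0x0
cnt:2 @ bit 5 → (0x5e>>5)&0x3 = 0x2  ←
type:2 @ bit 3 → (0x5e>>3)&0x3 = 0x3
id:1 @ bit 2 → (0x5e>>2)&0x1 = 0x1
err:1 @ bit 1 → (0x5e>>1)&0x1 = 0x1
kind:1 @ bit 0 → (0x5e>>0)&0x1 = 0x0
cnt signed 2b, MSB=1: 2 - 4 = -2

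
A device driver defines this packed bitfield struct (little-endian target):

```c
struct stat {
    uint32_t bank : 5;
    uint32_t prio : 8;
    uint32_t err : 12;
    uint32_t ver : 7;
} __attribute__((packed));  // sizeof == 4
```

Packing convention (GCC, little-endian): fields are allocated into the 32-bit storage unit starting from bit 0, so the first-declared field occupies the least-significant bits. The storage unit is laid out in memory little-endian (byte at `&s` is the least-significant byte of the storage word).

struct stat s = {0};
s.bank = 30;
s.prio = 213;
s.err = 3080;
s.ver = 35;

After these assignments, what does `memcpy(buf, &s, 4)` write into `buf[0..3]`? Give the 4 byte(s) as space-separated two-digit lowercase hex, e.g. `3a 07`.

be 1a 81 47

bank (5b) val=30 bits=0x1e at bit 0: 0x0000001e
prio (8b) val=213 bits=0xd5 at bit 5: 0x00001abe
err (12b) val=3080 bits=0xc08 at bit 13: 0x01811abe
ver (7b) val=35 bits=0x23 at bit 25: 0x47811abe
word = 0x47811abe → little-endian bytes:
  [0]=0xbe  [1]=0x1a  [2]=0x81  [3]=0x47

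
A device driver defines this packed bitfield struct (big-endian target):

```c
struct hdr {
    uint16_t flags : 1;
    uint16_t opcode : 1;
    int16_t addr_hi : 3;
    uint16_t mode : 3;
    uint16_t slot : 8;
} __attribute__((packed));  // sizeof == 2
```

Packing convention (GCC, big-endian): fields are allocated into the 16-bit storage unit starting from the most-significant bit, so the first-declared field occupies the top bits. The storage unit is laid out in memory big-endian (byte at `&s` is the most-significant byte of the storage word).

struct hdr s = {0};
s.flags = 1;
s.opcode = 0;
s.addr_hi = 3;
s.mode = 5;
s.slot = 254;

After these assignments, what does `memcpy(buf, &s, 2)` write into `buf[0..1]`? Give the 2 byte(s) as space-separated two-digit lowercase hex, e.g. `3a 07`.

[15+:1] flags=1 & 0x1 = 0x1; word=0x8000
[14+:1] opcode=0 & 0x1 = 0x0; word=0x8000
[11+:3] addr_hi=3 & 0x7 = 0x3; word=0x9800
[8+:3] mode=5 & 0x7 = 0x5; word=0x9d00
[0+:8] slot=254 & 0xff = 0xfe; word=0x9dfe
word = 0x9dfe → big-endian bytes:
  [0]=0x9d  [1]=0xfe

9d fe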